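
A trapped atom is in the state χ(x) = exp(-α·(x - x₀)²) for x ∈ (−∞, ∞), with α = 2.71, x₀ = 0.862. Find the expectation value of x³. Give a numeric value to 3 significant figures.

0.879

⟨x³⟩ = ∫ x³·|χ|² dx / ∫|χ|² dx (integrals over the domain).
Gaussian moments (u = x − x₀): ∫u^(2j)·e^(−2αu²) du = (2j−1)!!/(4α)^j · √(π/(2α)), odd powers integrate to 0; here √(π/(2α)) = 0.76133.
State is unnormalized: ∫|χ|² dx = 0.76133, and ∫χ*·x³·χ dx = 0.66926, so ⟨x³⟩ = 0.66926 / 0.76133.
⟨x³⟩ = 0.87906.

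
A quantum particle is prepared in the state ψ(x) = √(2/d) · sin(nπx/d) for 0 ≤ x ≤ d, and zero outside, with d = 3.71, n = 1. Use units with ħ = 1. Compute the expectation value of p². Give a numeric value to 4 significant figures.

0.7171

p² ψ = −ħ² d²ψ/dx²; ⟨p²⟩ = −ħ² ∫ ψ*·ψ'' dx.
d/dx sin(nπx/d) = (nπ/d)·cos(nπx/d) and d²/dx² sin(nπx/d) = −(nπ/d)²·sin(nπx/d); on 0 ≤ x ≤ d, ∫sin²(nπx/d) dx = d/2 and ∫sin(nπx/d)·cos(nπx/d) dx = 0.
⟨p²⟩ = 0.71705.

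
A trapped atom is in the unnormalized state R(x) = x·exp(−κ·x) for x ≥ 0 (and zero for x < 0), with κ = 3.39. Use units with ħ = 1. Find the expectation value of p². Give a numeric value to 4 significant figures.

p² R = −ħ² d²R/dx²; ⟨p²⟩ = −ħ² ∫ R*·R'' dx / ∫|R|² dx.
Differentiate x·exp(−κ·x) with the product rule; every integrand then reduces to terms xʲ·e^(−2κx) on [0, ∞), with ∫₀^∞ xʲ·e^(−2κx) dx = j!/(2κ)^(j+1).
State is unnormalized: ∫|R|² dx = 0.0064171, and ∫R*·(−ħ² R'') dx = 0.073746, so ⟨p²⟩ = 0.073746 / 0.0064171.
⟨p²⟩ = 11.492.

11.49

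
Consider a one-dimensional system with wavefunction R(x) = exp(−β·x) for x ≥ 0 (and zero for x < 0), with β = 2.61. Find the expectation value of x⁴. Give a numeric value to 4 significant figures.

⟨x⁴⟩ = ∫ x⁴·|R|² dx / ∫|R|² dx (integrals over the domain).
Every integrand reduces to terms xʲ·e^(−2βx) on [0, ∞); use ∫₀^∞ xʲ·e^(−2βx) dx = j!/(2β)^(j+1).
State is unnormalized: ∫|R|² dx = 0.19157, and ∫R*·x⁴·R dx = 0.0061924, so ⟨x⁴⟩ = 0.0061924 / 0.19157.
⟨x⁴⟩ = 0.032324.

0.03232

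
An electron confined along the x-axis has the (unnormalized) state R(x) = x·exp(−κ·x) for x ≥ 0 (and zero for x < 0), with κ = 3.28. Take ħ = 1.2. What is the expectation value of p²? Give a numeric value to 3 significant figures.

15.5

p² R = −ħ² d²R/dx²; ⟨p²⟩ = −ħ² ∫ R*·R'' dx / ∫|R|² dx.
Differentiate x·exp(−κ·x) with the product rule; every integrand then reduces to terms xʲ·e^(−2κx) on [0, ∞), with ∫₀^∞ xʲ·e^(−2κx) dx = j!/(2κ)^(j+1).
State is unnormalized: ∫|R|² dx = 0.0070847, and ∫R*·(−ħ² R'') dx = 0.10976, so ⟨p²⟩ = 0.10976 / 0.0070847.
⟨p²⟩ = 15.492.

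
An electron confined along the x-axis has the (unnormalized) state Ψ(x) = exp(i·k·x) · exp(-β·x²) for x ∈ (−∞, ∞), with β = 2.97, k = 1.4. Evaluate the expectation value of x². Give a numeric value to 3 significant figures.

⟨x²⟩ = ∫ x²·|Ψ|² dx / ∫|Ψ|² dx (integrals over the domain).
Gaussian moments: ∫x^(2j)·e^(−2βx²) dx = (2j−1)!!/(4β)^j · √(π/(2β)), odd powers integrate to 0; here √(π/(2β)) = 0.72725.
State is unnormalized: ∫|Ψ|² dx = 0.72725, and ∫Ψ*·x²·Ψ dx = 0.061216, so ⟨x²⟩ = 0.061216 / 0.72725.
⟨x²⟩ = 0.084175.

0.0842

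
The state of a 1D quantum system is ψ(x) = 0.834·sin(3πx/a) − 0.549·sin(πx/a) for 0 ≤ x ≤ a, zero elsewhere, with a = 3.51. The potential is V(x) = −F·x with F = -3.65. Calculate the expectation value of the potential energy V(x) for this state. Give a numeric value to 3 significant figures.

⟨V⟩ = ∫ V(x)·|ψ|² dx / ∫|ψ|² dx.
On 0 ≤ x ≤ a (j ≠ l): ∫sin²(jπx/a) dx = a/2, ∫sin(jπx/a)·sin(lπx/a) dx = 0; diagonal moments ∫x·sin²(jπx/a) dx = a²/4, ∫x²·sin²(jπx/a) dx = a³·(1/6 − 1/(4j²π²)); cross terms ∫x·sin(jπx/a)·sin(lπx/a) dx = 0 for j + l even and −4jla²/(π²(j² − l²)²) for j + l odd, ∫x²·sin(jπx/a)·sin(lπx/a) dx = (−1)^(j+l)·4jla³/(π²(j² − l²)²); higher powers the same way via product-to-sum and parts.
State is unnormalized: ∫|ψ|² dx = 1.7497, and ∫ψ*·V(x)·ψ dx = 11.208, so ⟨V⟩ = 11.208 / 1.7497.
⟨V⟩ = 6.4058.

6.41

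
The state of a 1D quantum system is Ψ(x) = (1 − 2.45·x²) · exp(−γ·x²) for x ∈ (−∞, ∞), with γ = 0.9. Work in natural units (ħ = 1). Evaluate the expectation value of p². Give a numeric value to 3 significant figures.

4.90

p² Ψ = −ħ² d²Ψ/dx²; ⟨p²⟩ = −ħ² ∫ Ψ*·Ψ'' dx / ∫|Ψ|² dx.
Expand each integrand as polynomial × e^(−2γx²) and use ∫x^(2j)·e^(−2γx²) dx = (2j−1)!!/(4γ)^j · √(π/(2γ)), odd powers → 0; here √(π/(2γ)) = 1.3211. Differentiate with the product rule, d/dx e^(−γx²) = −2γx·e^(−γx²).
State is unnormalized: ∫|Ψ|² dx = 1.3586, and ∫Ψ*·(−ħ² Ψ'') dx = 6.6622, so ⟨p²⟩ = 6.6622 / 1.3586.
⟨p²⟩ = 4.9038.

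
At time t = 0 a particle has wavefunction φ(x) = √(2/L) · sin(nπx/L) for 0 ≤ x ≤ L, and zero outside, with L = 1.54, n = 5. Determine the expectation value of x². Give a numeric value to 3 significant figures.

⟨x²⟩ = ∫ x²·|φ|² dx (integrals over the domain).
With sin²θ = (1 − cos2θ)/2 on 0 ≤ x ≤ L: ∫sin²(nπx/L) dx = L/2, ∫x·sin²(nπx/L) dx = L²/4, ∫x²·sin²(nπx/L) dx = L³·(1/6 − 1/(4n²π²)); higher powers xᵏ the same way, integrating xᵏ·cos(2nπx/L) by parts.
⟨x²⟩ = 0.78573.

0.786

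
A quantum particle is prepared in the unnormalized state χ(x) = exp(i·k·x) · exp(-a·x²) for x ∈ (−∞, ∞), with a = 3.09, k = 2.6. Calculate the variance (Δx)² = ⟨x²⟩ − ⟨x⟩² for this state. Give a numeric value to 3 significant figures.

Compute ⟨x⟩ and ⟨x²⟩ separately, then (Δx)² = ⟨x²⟩ − ⟨x⟩².
Gaussian moments: ∫x^(2j)·e^(−2ax²) dx = (2j−1)!!/(4a)^j · √(π/(2a)), odd powers integrate to 0; here √(π/(2a)) = 0.71299.
Normalization: ∫|χ|² dx = 0.71299.
⟨x⟩ = 0.0000 and ⟨x²⟩ = 0.080906.
(Δx)² = 0.080906 − (0.0000)² = 0.080906.

0.0809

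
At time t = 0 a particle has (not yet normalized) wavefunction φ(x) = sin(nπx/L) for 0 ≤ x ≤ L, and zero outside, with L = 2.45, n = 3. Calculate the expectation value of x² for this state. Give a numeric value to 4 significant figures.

1.967

⟨x²⟩ = ∫ x²·|φ|² dx / ∫|φ|² dx (integrals over the domain).
With sin²θ = (1 − cos2θ)/2 on 0 ≤ x ≤ L: ∫sin²(nπx/L) dx = L/2, ∫x·sin²(nπx/L) dx = L²/4, ∫x²·sin²(nπx/L) dx = L³·(1/6 − 1/(4n²π²)); higher powers xᵏ the same way, integrating xᵏ·cos(2nπx/L) by parts.
State is unnormalized: ∫|φ|² dx = 1.2250, and ∫φ*·x²·φ dx = 2.4096, so ⟨x²⟩ = 2.4096 / 1.2250.
⟨x²⟩ = 1.9670.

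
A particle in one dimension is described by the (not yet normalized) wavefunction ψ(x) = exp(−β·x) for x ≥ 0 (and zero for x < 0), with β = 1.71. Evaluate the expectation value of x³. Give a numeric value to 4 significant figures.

0.1500

⟨x³⟩ = ∫ x³·|ψ|² dx / ∫|ψ|² dx (integrals over the domain).
Every integrand reduces to terms xʲ·e^(−2βx) on [0, ∞); use ∫₀^∞ xʲ·e^(−2βx) dx = j!/(2β)^(j+1).
State is unnormalized: ∫|ψ|² dx = 0.29240, and ∫ψ*·x³·ψ dx = 0.043858, so ⟨x³⟩ = 0.043858 / 0.29240.
⟨x³⟩ = 0.14999.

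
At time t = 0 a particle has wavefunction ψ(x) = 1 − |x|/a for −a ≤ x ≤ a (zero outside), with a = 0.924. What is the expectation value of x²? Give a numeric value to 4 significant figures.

0.08538

⟨x²⟩ = ∫ x²·|ψ|² dx / ∫|ψ|² dx (integrals over the domain).
ψ is even, so ∫ over [−a, a] = 2∫₀ᵃ with ψ = 1 − x/a there: ∫₀ᵃ (1 − x/a)² dx = a/3, ∫₀ᵃ x²(1 − x/a)² dx = a³/30, ∫₀ᵃ x⁴(1 − x/a)² dx = a⁵/105.
State is unnormalized: ∫|ψ|² dx = 0.61600, and ∫ψ*·x²·ψ dx = 0.052593, so ⟨x²⟩ = 0.052593 / 0.61600.
⟨x²⟩ = 0.085378.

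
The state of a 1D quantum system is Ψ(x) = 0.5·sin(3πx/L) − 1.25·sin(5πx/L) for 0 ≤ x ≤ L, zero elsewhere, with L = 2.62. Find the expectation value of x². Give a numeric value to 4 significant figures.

⟨x²⟩ = ∫ x²·|Ψ|² dx / ∫|Ψ|² dx (integrals over the domain).
On 0 ≤ x ≤ L (j ≠ l): ∫sin²(jπx/L) dx = L/2, ∫sin(jπx/L)·sin(lπx/L) dx = 0; diagonal moments ∫x·sin²(jπx/L) dx = L²/4, ∫x²·sin²(jπx/L) dx = L³·(1/6 − 1/(4j²π²)); cross terms ∫x·sin(jπx/L)·sin(lπx/L) dx = 0 for j + l even and −4jlL²/(π²(j² − l²)²) for j + l odd, ∫x²·sin(jπx/L)·sin(lπx/L) dx = (−1)^(j+l)·4jlL³/(π²(j² − l²)²); higher powers the same way via product-to-sum and parts.
State is unnormalized: ∫|Ψ|² dx = 2.3744, and ∫Ψ*·x²·Ψ dx = 4.8579, so ⟨x²⟩ = 4.8579 / 2.3744.
⟨x²⟩ = 2.0460.

2.046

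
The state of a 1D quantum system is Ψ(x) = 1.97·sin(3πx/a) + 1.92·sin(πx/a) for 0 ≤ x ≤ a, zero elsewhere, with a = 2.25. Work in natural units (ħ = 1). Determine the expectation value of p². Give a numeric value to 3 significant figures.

9.95

p² Ψ = −ħ² d²Ψ/dx²; ⟨p²⟩ = −ħ² ∫ Ψ*·Ψ'' dx / ∫|Ψ|² dx.
d²/dx² sin(jπx/a) = −(jπ/a)²·sin(jπx/a); on 0 ≤ x ≤ a, ∫sin²(jπx/a) dx = a/2 and ∫sin(jπx/a)·sin(lπx/a) dx = 0 for j ≠ l, so only diagonal terms survive in ∫|Ψ|² and ∫Ψ·Ψ″; ∫Ψ·Ψ′ dx = [Ψ²/2] between the walls = 0.
State is unnormalized: ∫|Ψ|² dx = 8.5132, and ∫Ψ*·(−ħ² Ψ'') dx = 84.691, so ⟨p²⟩ = 84.691 / 8.5132.
⟨p²⟩ = 9.9482.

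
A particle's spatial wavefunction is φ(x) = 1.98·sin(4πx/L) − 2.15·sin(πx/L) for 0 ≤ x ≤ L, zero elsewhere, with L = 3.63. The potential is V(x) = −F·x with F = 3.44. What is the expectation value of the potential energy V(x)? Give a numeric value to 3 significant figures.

⟨V⟩ = ∫ V(x)·|φ|² dx / ∫|φ|² dx.
On 0 ≤ x ≤ L (j ≠ l): ∫sin²(jπx/L) dx = L/2, ∫sin(jπx/L)·sin(lπx/L) dx = 0; diagonal moments ∫x·sin²(jπx/L) dx = L²/4, ∫x²·sin²(jπx/L) dx = L³·(1/6 − 1/(4j²π²)); cross terms ∫x·sin(jπx/L)·sin(lπx/L) dx = 0 for j + l even and −4jlL²/(π²(j² − l²)²) for j + l odd, ∫x²·sin(jπx/L)·sin(lπx/L) dx = (−1)^(j+l)·4jlL³/(π²(j² − l²)²); higher powers the same way via product-to-sum and parts.
State is unnormalized: ∫|φ|² dx = 15.505, and ∫φ*·V(x)·φ dx = -99.590, so ⟨V⟩ = -99.590 / 15.505.
⟨V⟩ = -6.4229.

-6.42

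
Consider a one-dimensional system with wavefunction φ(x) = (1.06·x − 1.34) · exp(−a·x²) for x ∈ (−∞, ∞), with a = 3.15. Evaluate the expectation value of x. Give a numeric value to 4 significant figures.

-0.1196

⟨x⟩ = ∫ x·|φ|² dx / ∫|φ|² dx (integrals over the domain).
Expand each integrand as polynomial × e^(−2ax²) and use ∫x^(2j)·e^(−2ax²) dx = (2j−1)!!/(4a)^j · √(π/(2a)), odd powers → 0; here √(π/(2a)) = 0.70616.
State is unnormalized: ∫|φ|² dx = 1.3310, and ∫φ*·x·φ dx = -0.15921, so ⟨x⟩ = -0.15921 / 1.3310.
⟨x⟩ = -0.11962.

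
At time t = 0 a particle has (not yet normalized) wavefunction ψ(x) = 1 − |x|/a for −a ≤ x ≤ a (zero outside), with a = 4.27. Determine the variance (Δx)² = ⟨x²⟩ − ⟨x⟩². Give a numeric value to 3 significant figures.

Compute ⟨x⟩ and ⟨x²⟩ separately, then (Δx)² = ⟨x²⟩ − ⟨x⟩².
ψ is even, so ∫ over [−a, a] = 2∫₀ᵃ with ψ = 1 − x/a there: ∫₀ᵃ (1 − x/a)² dx = a/3, ∫₀ᵃ x²(1 − x/a)² dx = a³/30, ∫₀ᵃ x⁴(1 − x/a)² dx = a⁵/105.
Normalization: ∫|ψ|² dx = 2.8467.
⟨x⟩ = 0.0000 and ⟨x²⟩ = 1.8233.
(Δx)² = 1.8233 − (0.0000)² = 1.8233.

1.82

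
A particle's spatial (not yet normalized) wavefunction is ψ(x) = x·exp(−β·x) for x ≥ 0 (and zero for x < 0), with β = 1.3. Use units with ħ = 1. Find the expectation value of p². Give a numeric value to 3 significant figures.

p² ψ = −ħ² d²ψ/dx²; ⟨p²⟩ = −ħ² ∫ ψ*·ψ'' dx / ∫|ψ|² dx.
Differentiate x·exp(−β·x) with the product rule; every integrand then reduces to terms xʲ·e^(−2βx) on [0, ∞), with ∫₀^∞ xʲ·e^(−2βx) dx = j!/(2β)^(j+1).
State is unnormalized: ∫|ψ|² dx = 0.11379, and ∫ψ*·(−ħ² ψ'') dx = 0.19231, so ⟨p²⟩ = 0.19231 / 0.11379.
⟨p²⟩ = 1.6900.

1.69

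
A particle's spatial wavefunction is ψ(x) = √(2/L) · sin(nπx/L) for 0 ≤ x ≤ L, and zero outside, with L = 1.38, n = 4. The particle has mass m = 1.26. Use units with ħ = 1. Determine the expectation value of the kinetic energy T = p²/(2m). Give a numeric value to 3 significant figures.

T = −(ħ²/2m) d²/dx², so ⟨T⟩ = −(ħ²/2m) ∫ ψ*·ψ'' dx; with m = 1.26.
d/dx sin(nπx/L) = (nπ/L)·cos(nπx/L) and d²/dx² sin(nπx/L) = −(nπ/L)²·sin(nπx/L); on 0 ≤ x ≤ L, ∫sin²(nπx/L) dx = L/2 and ∫sin(nπx/L)·cos(nπx/L) dx = 0.
⟨T⟩ = 32.905.

32.9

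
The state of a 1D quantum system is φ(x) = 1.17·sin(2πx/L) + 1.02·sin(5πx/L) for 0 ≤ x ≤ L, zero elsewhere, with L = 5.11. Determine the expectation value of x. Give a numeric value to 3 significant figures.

2.46

⟨x⟩ = ∫ x·|φ|² dx / ∫|φ|² dx (integrals over the domain).
On 0 ≤ x ≤ L (j ≠ l): ∫sin²(jπx/L) dx = L/2, ∫sin(jπx/L)·sin(lπx/L) dx = 0; diagonal moments ∫x·sin²(jπx/L) dx = L²/4, ∫x²·sin²(jπx/L) dx = L³·(1/6 − 1/(4j²π²)); cross terms ∫x·sin(jπx/L)·sin(lπx/L) dx = 0 for j + l even and −4jlL²/(π²(j² − l²)²) for j + l odd, ∫x²·sin(jπx/L)·sin(lπx/L) dx = (−1)^(j+l)·4jlL³/(π²(j² − l²)²); higher powers the same way via product-to-sum and parts.
State is unnormalized: ∫|φ|² dx = 6.1558, and ∫φ*·x·φ dx = 15.155, so ⟨x⟩ = 15.155 / 6.1558.
⟨x⟩ = 2.4620.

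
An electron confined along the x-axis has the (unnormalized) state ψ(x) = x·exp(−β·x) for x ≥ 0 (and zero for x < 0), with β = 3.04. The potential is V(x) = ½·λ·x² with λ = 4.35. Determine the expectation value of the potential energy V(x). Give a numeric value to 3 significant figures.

⟨V⟩ = ∫ V(x)·|ψ|² dx / ∫|ψ|² dx.
Every integrand reduces to terms xʲ·e^(−2βx) on [0, ∞); use ∫₀^∞ xʲ·e^(−2βx) dx = j!/(2β)^(j+1).
State is unnormalized: ∫|ψ|² dx = 0.0088986, and ∫ψ*·V(x)·ψ dx = 0.0062828, so ⟨V⟩ = 0.0062828 / 0.0088986.
⟨V⟩ = 0.70605.

0.706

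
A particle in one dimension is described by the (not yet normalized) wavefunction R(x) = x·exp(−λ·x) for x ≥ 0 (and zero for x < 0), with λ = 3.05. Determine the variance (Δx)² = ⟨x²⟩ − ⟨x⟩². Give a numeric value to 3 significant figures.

0.0806

Compute ⟨x⟩ and ⟨x²⟩ separately, then (Δx)² = ⟨x²⟩ − ⟨x⟩².
Every integrand reduces to terms xʲ·e^(−2λx) on [0, ∞); use ∫₀^∞ xʲ·e^(−2λx) dx = j!/(2λ)^(j+1).
Normalization: ∫|R|² dx = 0.0088113.
⟨x⟩ = 0.49180 and ⟨x²⟩ = 0.32249.
(Δx)² = 0.32249 − (0.49180)² = 0.080623.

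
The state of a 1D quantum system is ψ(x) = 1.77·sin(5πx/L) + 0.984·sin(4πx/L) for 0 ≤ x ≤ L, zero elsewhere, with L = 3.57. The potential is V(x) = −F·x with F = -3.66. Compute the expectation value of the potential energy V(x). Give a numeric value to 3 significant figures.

⟨V⟩ = ∫ V(x)·|ψ|² dx / ∫|ψ|² dx.
On 0 ≤ x ≤ L (j ≠ l): ∫sin²(jπx/L) dx = L/2, ∫sin(jπx/L)·sin(lπx/L) dx = 0; diagonal moments ∫x·sin²(jπx/L) dx = L²/4, ∫x²·sin²(jπx/L) dx = L³·(1/6 − 1/(4j²π²)); cross terms ∫x·sin(jπx/L)·sin(lπx/L) dx = 0 for j + l even and −4jlL²/(π²(j² − l²)²) for j + l odd, ∫x²·sin(jπx/L)·sin(lπx/L) dx = (−1)^(j+l)·4jlL³/(π²(j² − l²)²); higher powers the same way via product-to-sum and parts.
State is unnormalized: ∫|ψ|² dx = 7.3206, and ∫ψ*·V(x)·ψ dx = 31.566, so ⟨V⟩ = 31.566 / 7.3206.
⟨V⟩ = 4.3120.

4.31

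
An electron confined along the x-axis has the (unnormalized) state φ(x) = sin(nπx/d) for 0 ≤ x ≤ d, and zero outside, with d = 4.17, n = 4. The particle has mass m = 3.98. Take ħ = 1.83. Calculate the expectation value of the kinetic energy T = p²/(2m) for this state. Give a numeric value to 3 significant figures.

T = −(ħ²/2m) d²/dx², so ⟨T⟩ = −(ħ²/2m) ∫ φ*·φ'' dx / ∫|φ|² dx; with m = 3.98.
d/dx sin(nπx/d) = (nπ/d)·cos(nπx/d) and d²/dx² sin(nπx/d) = −(nπ/d)²·sin(nπx/d); on 0 ≤ x ≤ d, ∫sin²(nπx/d) dx = d/2 and ∫sin(nπx/d)·cos(nπx/d) dx = 0.
State is unnormalized: ∫|φ|² dx = 2.0850, and ∫φ*·(−ħ²/2m · φ'') dx = 7.9660, so ⟨T⟩ = 7.9660 / 2.0850.
⟨T⟩ = 3.8206.

3.82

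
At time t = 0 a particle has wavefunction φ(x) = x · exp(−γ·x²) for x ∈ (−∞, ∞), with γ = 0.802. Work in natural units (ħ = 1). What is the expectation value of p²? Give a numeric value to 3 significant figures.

p² φ = −ħ² d²φ/dx²; ⟨p²⟩ = −ħ² ∫ φ*·φ'' dx / ∫|φ|² dx.
Expand each integrand as polynomial × e^(−2γx²) and use ∫x^(2j)·e^(−2γx²) dx = (2j−1)!!/(4γ)^j · √(π/(2γ)), odd powers → 0; here √(π/(2γ)) = 1.3995. Differentiate with the product rule, d/dx e^(−γx²) = −2γx·e^(−γx²).
State is unnormalized: ∫|φ|² dx = 0.43625, and ∫φ*·(−ħ² φ'') dx = 1.0496, so ⟨p²⟩ = 1.0496 / 0.43625.
⟨p²⟩ = 2.4060.

2.41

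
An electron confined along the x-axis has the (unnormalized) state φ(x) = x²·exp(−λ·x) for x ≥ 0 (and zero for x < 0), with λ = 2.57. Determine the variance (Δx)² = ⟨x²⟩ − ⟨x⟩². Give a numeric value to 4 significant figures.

Compute ⟨x⟩ and ⟨x²⟩ separately, then (Δx)² = ⟨x²⟩ − ⟨x⟩².
Every integrand reduces to terms xʲ·e^(−2λx) on [0, ∞); use ∫₀^∞ xʲ·e^(−2λx) dx = j!/(2λ)^(j+1).
Normalization: ∫|φ|² dx = 0.0066895.
⟨x⟩ = 0.97276 and ⟨x²⟩ = 1.1355.
(Δx)² = 1.1355 − (0.97276)² = 0.18925.

0.1893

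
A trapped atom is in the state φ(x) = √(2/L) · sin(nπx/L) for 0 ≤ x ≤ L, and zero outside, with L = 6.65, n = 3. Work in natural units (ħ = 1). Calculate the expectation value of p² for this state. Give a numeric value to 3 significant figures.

p² φ = −ħ² d²φ/dx²; ⟨p²⟩ = −ħ² ∫ φ*·φ'' dx.
d/dx sin(nπx/L) = (nπ/L)·cos(nπx/L) and d²/dx² sin(nπx/L) = −(nπ/L)²·sin(nπx/L); on 0 ≤ x ≤ L, ∫sin²(nπx/L) dx = L/2 and ∫sin(nπx/L)·cos(nπx/L) dx = 0.
⟨p²⟩ = 2.0086.

2.01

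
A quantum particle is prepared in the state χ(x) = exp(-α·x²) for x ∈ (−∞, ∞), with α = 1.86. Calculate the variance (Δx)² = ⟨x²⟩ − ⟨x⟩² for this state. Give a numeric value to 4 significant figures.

Compute ⟨x⟩ and ⟨x²⟩ separately, then (Δx)² = ⟨x²⟩ − ⟨x⟩².
Gaussian moments: ∫x^(2j)·e^(−2αx²) dx = (2j−1)!!/(4α)^j · √(π/(2α)), odd powers integrate to 0; here √(π/(2α)) = 0.91897.
Normalization: ∫|χ|² dx = 0.91897.
⟨x⟩ = 0.0000 and ⟨x²⟩ = 0.13441.
(Δx)² = 0.13441 − (0.0000)² = 0.13441.

0.1344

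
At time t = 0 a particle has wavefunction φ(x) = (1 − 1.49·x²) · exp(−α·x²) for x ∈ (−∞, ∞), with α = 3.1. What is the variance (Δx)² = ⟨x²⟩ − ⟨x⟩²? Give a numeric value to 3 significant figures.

Compute ⟨x⟩ and ⟨x²⟩ separately, then (Δx)² = ⟨x²⟩ − ⟨x⟩².
Expand each integrand as polynomial × e^(−2αx²) and use ∫x^(2j)·e^(−2αx²) dx = (2j−1)!!/(4α)^j · √(π/(2α)), odd powers → 0; here √(π/(2α)) = 0.71183.
Normalization: ∫|φ|² dx = 0.57160.
⟨x⟩ = 0.0000 and ⟨x²⟩ = 0.049775.
(Δx)² = 0.049775 − (0.0000)² = 0.049775.

0.0498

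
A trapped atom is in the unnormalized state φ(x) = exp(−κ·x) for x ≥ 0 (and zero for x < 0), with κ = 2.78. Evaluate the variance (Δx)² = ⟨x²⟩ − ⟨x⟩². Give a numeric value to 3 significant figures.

0.0323

Compute ⟨x⟩ and ⟨x²⟩ separately, then (Δx)² = ⟨x²⟩ − ⟨x⟩².
Every integrand reduces to terms xʲ·e^(−2κx) on [0, ∞); use ∫₀^∞ xʲ·e^(−2κx) dx = j!/(2κ)^(j+1).
Normalization: ∫|φ|² dx = 0.17986.
⟨x⟩ = 0.17986 and ⟨x²⟩ = 0.064696.
(Δx)² = 0.064696 − (0.17986)² = 0.032348.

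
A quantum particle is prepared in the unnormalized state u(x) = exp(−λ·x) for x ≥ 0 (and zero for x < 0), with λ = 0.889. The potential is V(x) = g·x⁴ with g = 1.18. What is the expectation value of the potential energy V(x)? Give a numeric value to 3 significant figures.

⟨V⟩ = ∫ V(x)·|u|² dx / ∫|u|² dx.
Every integrand reduces to terms xʲ·e^(−2λx) on [0, ∞); use ∫₀^∞ xʲ·e^(−2λx) dx = j!/(2λ)^(j+1).
State is unnormalized: ∫|u|² dx = 0.56243, and ∫u*·V(x)·u dx = 1.5938, so ⟨V⟩ = 1.5938 / 0.56243.
⟨V⟩ = 2.8338.

2.83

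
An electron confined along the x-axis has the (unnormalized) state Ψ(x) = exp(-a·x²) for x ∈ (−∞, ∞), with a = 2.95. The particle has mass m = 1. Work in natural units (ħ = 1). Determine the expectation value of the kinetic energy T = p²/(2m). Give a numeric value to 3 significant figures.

T = −(ħ²/2m) d²/dx², so ⟨T⟩ = −(ħ²/2m) ∫ Ψ*·Ψ'' dx / ∫|Ψ|² dx; with m = 1.
Gaussian moments: ∫x^(2j)·e^(−2ax²) dx = (2j−1)!!/(4a)^j · √(π/(2a)), odd powers integrate to 0; here √(π/(2a)) = 0.72971. Derivatives: d/dx e^(−ax²) = −2ax·e^(−ax²), d²/dx² e^(−ax²) = (4a²x² − 2a)·e^(−ax²).
State is unnormalized: ∫|Ψ|² dx = 0.72971, and ∫Ψ*·(−ħ²/2m · Ψ'') dx = 1.0763, so ⟨T⟩ = 1.0763 / 0.72971.
⟨T⟩ = 1.4750.

1.48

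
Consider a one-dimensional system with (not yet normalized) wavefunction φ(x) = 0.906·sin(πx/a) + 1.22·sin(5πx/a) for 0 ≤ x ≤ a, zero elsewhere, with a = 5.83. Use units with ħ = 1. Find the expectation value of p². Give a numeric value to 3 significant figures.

p² φ = −ħ² d²φ/dx²; ⟨p²⟩ = −ħ² ∫ φ*·φ'' dx / ∫|φ|² dx.
d²/dx² sin(jπx/a) = −(jπ/a)²·sin(jπx/a); on 0 ≤ x ≤ a, ∫sin²(jπx/a) dx = a/2 and ∫sin(jπx/a)·sin(lπx/a) dx = 0 for j ≠ l, so only diagonal terms survive in ∫|φ|² and ∫φ·φ″; ∫φ·φ′ dx = [φ²/2] between the walls = 0.
State is unnormalized: ∫|φ|² dx = 6.7314, and ∫φ*·(−ħ² φ'') dx = 32.191, so ⟨p²⟩ = 32.191 / 6.7314.
⟨p²⟩ = 4.7822.

4.78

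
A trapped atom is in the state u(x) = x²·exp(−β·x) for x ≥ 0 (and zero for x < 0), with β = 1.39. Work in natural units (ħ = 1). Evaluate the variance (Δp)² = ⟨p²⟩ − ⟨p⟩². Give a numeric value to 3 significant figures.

0.644

Compute ⟨p⟩ and ⟨p²⟩ separately; (Δp)² = ⟨p²⟩ − ⟨p⟩².
Differentiate x²·exp(−β·x) with the product rule; every integrand then reduces to terms xʲ·e^(−2βx) on [0, ∞), with ∫₀^∞ xʲ·e^(−2βx) dx = j!/(2β)^(j+1).
Normalization: ∫|u|² dx = 0.14454.
⟨p⟩ = 0.0000 and ⟨p²⟩ = 0.64403.
(Δp)² = 0.64403 − (0.0000)² = 0.64403.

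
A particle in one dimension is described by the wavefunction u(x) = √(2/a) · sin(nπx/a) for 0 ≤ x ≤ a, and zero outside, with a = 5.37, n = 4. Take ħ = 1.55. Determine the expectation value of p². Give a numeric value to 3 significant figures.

13.2

p² u = −ħ² d²u/dx²; ⟨p²⟩ = −ħ² ∫ u*·u'' dx.
d/dx sin(nπx/a) = (nπ/a)·cos(nπx/a) and d²/dx² sin(nπx/a) = −(nπ/a)²·sin(nπx/a); on 0 ≤ x ≤ a, ∫sin²(nπx/a) dx = a/2 and ∫sin(nπx/a)·cos(nπx/a) dx = 0.
⟨p²⟩ = 13.156.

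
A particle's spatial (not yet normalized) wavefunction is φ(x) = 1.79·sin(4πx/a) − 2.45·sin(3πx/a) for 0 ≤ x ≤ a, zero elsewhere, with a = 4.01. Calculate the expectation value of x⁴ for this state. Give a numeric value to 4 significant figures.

86.41

⟨x⁴⟩ = ∫ x⁴·|φ|² dx / ∫|φ|² dx (integrals over the domain).
On 0 ≤ x ≤ a (j ≠ l): ∫sin²(jπx/a) dx = a/2, ∫sin(jπx/a)·sin(lπx/a) dx = 0; diagonal moments ∫x·sin²(jπx/a) dx = a²/4, ∫x²·sin²(jπx/a) dx = a³·(1/6 − 1/(4j²π²)); cross terms ∫x·sin(jπx/a)·sin(lπx/a) dx = 0 for j + l even and −4jla²/(π²(j² − l²)²) for j + l odd, ∫x²·sin(jπx/a)·sin(lπx/a) dx = (−1)^(j+l)·4jla³/(π²(j² − l²)²); higher powers the same way via product-to-sum and parts.
State is unnormalized: ∫|φ|² dx = 18.459, and ∫φ*·x⁴·φ dx = 1595.1, so ⟨x⁴⟩ = 1595.1 / 18.459.
⟨x⁴⟩ = 86.414.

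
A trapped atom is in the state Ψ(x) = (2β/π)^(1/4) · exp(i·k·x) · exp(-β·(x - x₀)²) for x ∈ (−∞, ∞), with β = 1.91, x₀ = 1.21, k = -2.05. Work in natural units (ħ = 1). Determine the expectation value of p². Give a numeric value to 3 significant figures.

p² Ψ = −ħ² d²Ψ/dx²; ⟨p²⟩ = −ħ² ∫ Ψ*·Ψ'' dx.
Gaussian moments (u = x − x₀): ∫u^(2j)·e^(−2βu²) du = (2j−1)!!/(4β)^j · √(π/(2β)), odd powers integrate to 0; here √(π/(2β)) = 0.90687. Derivatives: Ψ′ = (ik − 2βu)·Ψ, Ψ″ = ((ik − 2βu)² − 2β)·Ψ; the odd-in-u pieces drop out.
⟨p²⟩ = 6.1125.

6.11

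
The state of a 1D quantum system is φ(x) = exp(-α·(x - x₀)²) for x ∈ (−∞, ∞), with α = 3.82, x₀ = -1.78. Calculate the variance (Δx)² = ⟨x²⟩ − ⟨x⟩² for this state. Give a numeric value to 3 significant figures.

0.0654

Compute ⟨x⟩ and ⟨x²⟩ separately, then (Δx)² = ⟨x²⟩ − ⟨x⟩².
Gaussian moments (u = x − x₀): ∫u^(2j)·e^(−2αu²) du = (2j−1)!!/(4α)^j · √(π/(2α)), odd powers integrate to 0; here √(π/(2α)) = 0.64125.
Normalization: ∫|φ|² dx = 0.64125.
⟨x⟩ = -1.7800 and ⟨x²⟩ = 3.2338.
(Δx)² = 3.2338 − (-1.7800)² = 0.065445.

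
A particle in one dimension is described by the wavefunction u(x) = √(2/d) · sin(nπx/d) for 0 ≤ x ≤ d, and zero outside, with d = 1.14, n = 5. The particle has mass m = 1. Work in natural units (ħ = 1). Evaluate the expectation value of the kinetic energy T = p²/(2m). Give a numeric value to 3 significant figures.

94.9

T = −(ħ²/2m) d²/dx², so ⟨T⟩ = −(ħ²/2m) ∫ u*·u'' dx; with m = 1.
d/dx sin(nπx/d) = (nπ/d)·cos(nπx/d) and d²/dx² sin(nπx/d) = −(nπ/d)²·sin(nπx/d); on 0 ≤ x ≤ d, ∫sin²(nπx/d) dx = d/2 and ∫sin(nπx/d)·cos(nπx/d) dx = 0.
⟨T⟩ = 94.929.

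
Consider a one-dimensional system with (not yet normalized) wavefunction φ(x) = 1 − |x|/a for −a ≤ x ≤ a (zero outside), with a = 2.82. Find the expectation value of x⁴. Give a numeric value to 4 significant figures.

1.807

⟨x⁴⟩ = ∫ x⁴·|φ|² dx / ∫|φ|² dx (integrals over the domain).
φ is even, so ∫ over [−a, a] = 2∫₀ᵃ with φ = 1 − x/a there: ∫₀ᵃ (1 − x/a)² dx = a/3, ∫₀ᵃ x²(1 − x/a)² dx = a³/30, ∫₀ᵃ x⁴(1 − x/a)² dx = a⁵/105.
State is unnormalized: ∫|φ|² dx = 1.8800, and ∫φ*·x⁴·φ dx = 3.3969, so ⟨x⁴⟩ = 3.3969 / 1.8800.
⟨x⁴⟩ = 1.8069.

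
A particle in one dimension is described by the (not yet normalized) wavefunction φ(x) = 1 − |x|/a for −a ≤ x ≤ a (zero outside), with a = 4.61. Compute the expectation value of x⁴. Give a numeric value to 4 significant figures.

⟨x⁴⟩ = ∫ x⁴·|φ|² dx / ∫|φ|² dx (integrals over the domain).
φ is even, so ∫ over [−a, a] = 2∫₀ᵃ with φ = 1 − x/a there: ∫₀ᵃ (1 − x/a)² dx = a/3, ∫₀ᵃ x²(1 − x/a)² dx = a³/30, ∫₀ᵃ x⁴(1 − x/a)² dx = a⁵/105.
State is unnormalized: ∫|φ|² dx = 3.0733, and ∫φ*·x⁴·φ dx = 39.659, so ⟨x⁴⟩ = 39.659 / 3.0733.
⟨x⁴⟩ = 12.904.

12.90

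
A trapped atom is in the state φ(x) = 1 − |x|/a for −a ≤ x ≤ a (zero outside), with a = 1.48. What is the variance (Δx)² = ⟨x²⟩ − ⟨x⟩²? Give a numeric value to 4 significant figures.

0.2190

Compute ⟨x⟩ and ⟨x²⟩ separately, then (Δx)² = ⟨x²⟩ − ⟨x⟩².
φ is even, so ∫ over [−a, a] = 2∫₀ᵃ with φ = 1 − x/a there: ∫₀ᵃ (1 − x/a)² dx = a/3, ∫₀ᵃ x²(1 − x/a)² dx = a³/30, ∫₀ᵃ x⁴(1 − x/a)² dx = a⁵/105.
Normalization: ∫|φ|² dx = 0.98667.
⟨x⟩ = 0.0000 and ⟨x²⟩ = 0.21904.
(Δx)² = 0.21904 − (0.0000)² = 0.21904.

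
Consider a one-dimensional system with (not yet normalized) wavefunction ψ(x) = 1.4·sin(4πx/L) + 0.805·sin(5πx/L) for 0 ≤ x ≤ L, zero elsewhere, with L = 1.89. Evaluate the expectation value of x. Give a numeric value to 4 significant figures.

⟨x⟩ = ∫ x·|ψ|² dx / ∫|ψ|² dx (integrals over the domain).
On 0 ≤ x ≤ L (j ≠ l): ∫sin²(jπx/L) dx = L/2, ∫sin(jπx/L)·sin(lπx/L) dx = 0; diagonal moments ∫x·sin²(jπx/L) dx = L²/4, ∫x²·sin²(jπx/L) dx = L³·(1/6 − 1/(4j²π²)); cross terms ∫x·sin(jπx/L)·sin(lπx/L) dx = 0 for j + l even and −4jlL²/(π²(j² − l²)²) for j + l odd, ∫x²·sin(jπx/L)·sin(lπx/L) dx = (−1)^(j+l)·4jlL³/(π²(j² − l²)²); higher powers the same way via product-to-sum and parts.
State is unnormalized: ∫|ψ|² dx = 2.4646, and ∫ψ*·x·ψ dx = 1.5233, so ⟨x⟩ = 1.5233 / 2.4646.
⟨x⟩ = 0.61808.

0.6181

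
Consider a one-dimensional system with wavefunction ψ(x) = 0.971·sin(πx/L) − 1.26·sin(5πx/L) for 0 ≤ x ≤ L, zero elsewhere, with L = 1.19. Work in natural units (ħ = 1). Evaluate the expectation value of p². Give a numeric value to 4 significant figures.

p² ψ = −ħ² d²ψ/dx²; ⟨p²⟩ = −ħ² ∫ ψ*·ψ'' dx / ∫|ψ|² dx.
d²/dx² sin(jπx/L) = −(jπ/L)²·sin(jπx/L); on 0 ≤ x ≤ L, ∫sin²(jπx/L) dx = L/2 and ∫sin(jπx/L)·sin(lπx/L) dx = 0 for j ≠ l, so only diagonal terms survive in ∫|ψ|² and ∫ψ·ψ″; ∫ψ·ψ′ dx = [ψ²/2] between the walls = 0.
State is unnormalized: ∫|ψ|² dx = 1.5056, and ∫ψ*·(−ħ² ψ'') dx = 168.50, so ⟨p²⟩ = 168.50 / 1.5056.
⟨p²⟩ = 111.91.

111.9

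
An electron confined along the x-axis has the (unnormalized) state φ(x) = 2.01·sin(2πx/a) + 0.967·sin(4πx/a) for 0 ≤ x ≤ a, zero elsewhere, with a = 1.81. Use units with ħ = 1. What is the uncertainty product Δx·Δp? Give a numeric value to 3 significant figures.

Δx = √(⟨x²⟩−⟨x⟩²), Δp = √(⟨p²⟩−⟨p⟩²).
On 0 ≤ x ≤ a (j ≠ l): ∫sin²(jπx/a) dx = a/2, ∫sin(jπx/a)·sin(lπx/a) dx = 0; diagonal moments ∫x·sin²(jπx/a) dx = a²/4, ∫x²·sin²(jπx/a) dx = a³·(1/6 − 1/(4j²π²)); cross terms ∫x·sin(jπx/a)·sin(lπx/a) dx = 0 for j + l even and −4jla²/(π²(j² − l²)²) for j + l odd, ∫x²·sin(jπx/a)·sin(lπx/a) dx = (−1)^(j+l)·4jla³/(π²(j² − l²)²); higher powers the same way via product-to-sum and parts. d²/dx² sin(jπx/a) = −(jπ/a)²·sin(jπx/a); on 0 ≤ x ≤ a, ∫sin²(jπx/a) dx = a/2 and ∫sin(jπx/a)·sin(lπx/a) dx = 0 for j ≠ l, so only diagonal terms survive in ∫|φ|² and ∫φ·φ″; ∫φ·φ′ dx = [φ²/2] between the walls = 0.
Normalization: ∫|φ|² dx = 4.5025.
⟨x⟩ = 0.90500, ⟨x²⟩ = 1.1717 ⇒ Δx = 0.59383.
⟨p⟩ = 0.0000, ⟨p²⟩ = 18.845 ⇒ Δp = 4.3411.
Δx·Δp = 2.5779.

2.58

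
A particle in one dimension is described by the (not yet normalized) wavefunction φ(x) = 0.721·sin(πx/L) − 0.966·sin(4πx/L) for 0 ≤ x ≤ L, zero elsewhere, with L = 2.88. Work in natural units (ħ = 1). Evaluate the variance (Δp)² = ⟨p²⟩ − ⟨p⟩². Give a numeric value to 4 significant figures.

Compute ⟨p⟩ and ⟨p²⟩ separately; (Δp)² = ⟨p²⟩ − ⟨p⟩².
d²/dx² sin(jπx/L) = −(jπ/L)²·sin(jπx/L); on 0 ≤ x ≤ L, ∫sin²(jπx/L) dx = L/2 and ∫sin(jπx/L)·sin(lπx/L) dx = 0 for j ≠ l, so only diagonal terms survive in ∫|φ|² and ∫φ·φ″; ∫φ·φ′ dx = [φ²/2] between the walls = 0.
Normalization: ∫|φ|² dx = 2.0923.
⟨p⟩ = 0.0000 and ⟨p²⟩ = 12.653.
(Δp)² = 12.653 − (0.0000)² = 12.653.

12.65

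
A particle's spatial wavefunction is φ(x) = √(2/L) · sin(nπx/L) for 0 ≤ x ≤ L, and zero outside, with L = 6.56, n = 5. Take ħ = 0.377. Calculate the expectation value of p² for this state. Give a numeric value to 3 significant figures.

p² φ = −ħ² d²φ/dx²; ⟨p²⟩ = −ħ² ∫ φ*·φ'' dx.
d/dx sin(nπx/L) = (nπ/L)·cos(nπx/L) and d²/dx² sin(nπx/L) = −(nπ/L)²·sin(nπx/L); on 0 ≤ x ≤ L, ∫sin²(nπx/L) dx = L/2 and ∫sin(nπx/L)·cos(nπx/L) dx = 0.
⟨p²⟩ = 0.81492.

0.815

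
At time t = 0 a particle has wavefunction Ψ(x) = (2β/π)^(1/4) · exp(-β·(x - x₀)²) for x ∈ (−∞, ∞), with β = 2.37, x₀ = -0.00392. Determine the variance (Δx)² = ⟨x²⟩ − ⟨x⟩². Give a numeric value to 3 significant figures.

Compute ⟨x⟩ and ⟨x²⟩ separately, then (Δx)² = ⟨x²⟩ − ⟨x⟩².
Gaussian moments (u = x − x₀): ∫u^(2j)·e^(−2βu²) du = (2j−1)!!/(4β)^j · √(π/(2β)), odd powers integrate to 0; here √(π/(2β)) = 0.81412.
⟨x⟩ = -0.0039200 and ⟨x²⟩ = 0.10550.
(Δx)² = 0.10550 − (-0.0039200)² = 0.10549.

0.105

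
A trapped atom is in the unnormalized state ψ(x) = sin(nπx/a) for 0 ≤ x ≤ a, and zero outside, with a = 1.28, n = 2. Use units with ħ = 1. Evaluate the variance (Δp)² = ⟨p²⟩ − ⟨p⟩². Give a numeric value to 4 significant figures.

24.10

Compute ⟨p⟩ and ⟨p²⟩ separately; (Δp)² = ⟨p²⟩ − ⟨p⟩².
d/dx sin(nπx/a) = (nπ/a)·cos(nπx/a) and d²/dx² sin(nπx/a) = −(nπ/a)²·sin(nπx/a); on 0 ≤ x ≤ a, ∫sin²(nπx/a) dx = a/2 and ∫sin(nπx/a)·cos(nπx/a) dx = 0.
Normalization: ∫|ψ|² dx = 0.64000.
⟨p⟩ = 0.0000 and ⟨p²⟩ = 24.096.
(Δp)² = 24.096 − (0.0000)² = 24.096.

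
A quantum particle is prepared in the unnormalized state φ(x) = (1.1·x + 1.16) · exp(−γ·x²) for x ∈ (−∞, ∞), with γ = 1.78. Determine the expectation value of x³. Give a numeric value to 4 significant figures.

⟨x³⟩ = ∫ x³·|φ|² dx / ∫|φ|² dx (integrals over the domain).
Expand each integrand as polynomial × e^(−2γx²) and use ∫x^(2j)·e^(−2γx²) dx = (2j−1)!!/(4γ)^j · √(π/(2γ)), odd powers → 0; here √(π/(2γ)) = 0.93940.
State is unnormalized: ∫|φ|² dx = 1.4237, and ∫φ*·x³·φ dx = 0.14187, so ⟨x³⟩ = 0.14187 / 1.4237.
⟨x³⟩ = 0.099649.

0.09965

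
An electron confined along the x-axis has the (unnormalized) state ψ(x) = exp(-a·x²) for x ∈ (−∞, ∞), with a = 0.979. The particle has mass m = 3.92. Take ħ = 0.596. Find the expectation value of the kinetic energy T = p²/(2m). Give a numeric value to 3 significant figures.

0.0444

T = −(ħ²/2m) d²/dx², so ⟨T⟩ = −(ħ²/2m) ∫ ψ*·ψ'' dx / ∫|ψ|² dx; with m = 3.92.
Gaussian moments: ∫x^(2j)·e^(−2ax²) dx = (2j−1)!!/(4a)^j · √(π/(2a)), odd powers integrate to 0; here √(π/(2a)) = 1.2667. Derivatives: d/dx e^(−ax²) = −2ax·e^(−ax²), d²/dx² e^(−ax²) = (4a²x² − 2a)·e^(−ax²).
State is unnormalized: ∫|ψ|² dx = 1.2667, and ∫ψ*·(−ħ²/2m · ψ'') dx = 0.056186, so ⟨T⟩ = 0.056186 / 1.2667.
⟨T⟩ = 0.044357.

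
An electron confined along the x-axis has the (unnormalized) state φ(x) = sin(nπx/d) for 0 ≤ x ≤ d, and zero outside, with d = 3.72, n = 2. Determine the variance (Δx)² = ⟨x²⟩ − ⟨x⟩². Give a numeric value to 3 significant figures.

Compute ⟨x⟩ and ⟨x²⟩ separately, then (Δx)² = ⟨x²⟩ − ⟨x⟩².
With sin²θ = (1 − cos2θ)/2 on 0 ≤ x ≤ d: ∫sin²(nπx/d) dx = d/2, ∫x·sin²(nπx/d) dx = d²/4, ∫x²·sin²(nπx/d) dx = d³·(1/6 − 1/(4n²π²)); higher powers xᵏ the same way, integrating xᵏ·cos(2nπx/d) by parts.
Normalization: ∫|φ|² dx = 1.8600.
⟨x⟩ = 1.8600 and ⟨x²⟩ = 4.4375.
(Δx)² = 4.4375 − (1.8600)² = 0.97793.

0.978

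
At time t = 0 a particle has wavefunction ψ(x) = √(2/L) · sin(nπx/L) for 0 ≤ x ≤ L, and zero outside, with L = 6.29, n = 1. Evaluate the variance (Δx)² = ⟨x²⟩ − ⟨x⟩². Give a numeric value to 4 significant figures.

Compute ⟨x⟩ and ⟨x²⟩ separately, then (Δx)² = ⟨x²⟩ − ⟨x⟩².
With sin²θ = (1 − cos2θ)/2 on 0 ≤ x ≤ L: ∫sin²(nπx/L) dx = L/2, ∫x·sin²(nπx/L) dx = L²/4, ∫x²·sin²(nπx/L) dx = L³·(1/6 − 1/(4n²π²)); higher powers xᵏ the same way, integrating xᵏ·cos(2nπx/L) by parts.
⟨x⟩ = 3.1450 and ⟨x²⟩ = 11.184.
(Δx)² = 11.184 − (3.1450)² = 1.2927.

1.293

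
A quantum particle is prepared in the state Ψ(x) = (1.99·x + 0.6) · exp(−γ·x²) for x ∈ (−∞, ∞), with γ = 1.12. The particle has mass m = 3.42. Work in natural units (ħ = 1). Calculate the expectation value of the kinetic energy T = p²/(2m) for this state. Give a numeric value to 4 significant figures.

0.3965

T = −(ħ²/2m) d²/dx², so ⟨T⟩ = −(ħ²/2m) ∫ Ψ*·Ψ'' dx / ∫|Ψ|² dx; with m = 3.42.
Expand each integrand as polynomial × e^(−2γx²) and use ∫x^(2j)·e^(−2γx²) dx = (2j−1)!!/(4γ)^j · √(π/(2γ)), odd powers → 0; here √(π/(2γ)) = 1.1843. Differentiate with the product rule, d/dx e^(−γx²) = −2γx·e^(−γx²).
State is unnormalized: ∫|Ψ|² dx = 1.4732, and ∫Ψ*·(−ħ²/2m · Ψ'') dx = 0.58405, so ⟨T⟩ = 0.58405 / 1.4732.
⟨T⟩ = 0.39645.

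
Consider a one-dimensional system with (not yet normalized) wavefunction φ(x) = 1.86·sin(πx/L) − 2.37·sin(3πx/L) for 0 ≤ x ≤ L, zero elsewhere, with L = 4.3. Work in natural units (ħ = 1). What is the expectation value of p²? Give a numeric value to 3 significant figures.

p² φ = −ħ² d²φ/dx²; ⟨p²⟩ = −ħ² ∫ φ*·φ'' dx / ∫|φ|² dx.
d²/dx² sin(jπx/L) = −(jπ/L)²·sin(jπx/L); on 0 ≤ x ≤ L, ∫sin²(jπx/L) dx = L/2 and ∫sin(jπx/L)·sin(lπx/L) dx = 0 for j ≠ l, so only diagonal terms survive in ∫|φ|² and ∫φ·φ″; ∫φ·φ′ dx = [φ²/2] between the walls = 0.
State is unnormalized: ∫|φ|² dx = 19.514, and ∫φ*·(−ħ² φ'') dx = 61.985, so ⟨p²⟩ = 61.985 / 19.514.
⟨p²⟩ = 3.1764.

3.18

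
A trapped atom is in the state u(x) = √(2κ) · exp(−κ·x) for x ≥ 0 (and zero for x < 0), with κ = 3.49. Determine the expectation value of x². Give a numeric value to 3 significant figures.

⟨x²⟩ = ∫ x²·|u|² dx (integrals over the domain).
Every integrand reduces to terms xʲ·e^(−2κx) on [0, ∞); use ∫₀^∞ xʲ·e^(−2κx) dx = j!/(2κ)^(j+1).
⟨x²⟩ = 0.041051.

0.0411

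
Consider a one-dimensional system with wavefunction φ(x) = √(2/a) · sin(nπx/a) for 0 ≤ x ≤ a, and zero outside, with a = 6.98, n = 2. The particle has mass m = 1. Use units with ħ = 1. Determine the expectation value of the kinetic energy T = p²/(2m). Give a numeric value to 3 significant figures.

0.405

T = −(ħ²/2m) d²/dx², so ⟨T⟩ = −(ħ²/2m) ∫ φ*·φ'' dx; with m = 1.
d/dx sin(nπx/a) = (nπ/a)·cos(nπx/a) and d²/dx² sin(nπx/a) = −(nπ/a)²·sin(nπx/a); on 0 ≤ x ≤ a, ∫sin²(nπx/a) dx = a/2 and ∫sin(nπx/a)·cos(nπx/a) dx = 0.
⟨T⟩ = 0.40515.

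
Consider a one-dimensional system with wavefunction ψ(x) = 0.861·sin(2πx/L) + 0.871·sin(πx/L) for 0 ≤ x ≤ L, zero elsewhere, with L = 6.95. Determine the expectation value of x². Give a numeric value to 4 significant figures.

⟨x²⟩ = ∫ x²·|ψ|² dx / ∫|ψ|² dx (integrals over the domain).
On 0 ≤ x ≤ L (j ≠ l): ∫sin²(jπx/L) dx = L/2, ∫sin(jπx/L)·sin(lπx/L) dx = 0; diagonal moments ∫x·sin²(jπx/L) dx = L²/4, ∫x²·sin²(jπx/L) dx = L³·(1/6 − 1/(4j²π²)); cross terms ∫x·sin(jπx/L)·sin(lπx/L) dx = 0 for j + l even and −4jlL²/(π²(j² − l²)²) for j + l odd, ∫x²·sin(jπx/L)·sin(lπx/L) dx = (−1)^(j+l)·4jlL³/(π²(j² − l²)²); higher powers the same way via product-to-sum and parts.
State is unnormalized: ∫|ψ|² dx = 5.2124, and ∫ψ*·x²·ψ dx = 30.549, so ⟨x²⟩ = 30.549 / 5.2124.
⟨x²⟩ = 5.8609.

5.861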